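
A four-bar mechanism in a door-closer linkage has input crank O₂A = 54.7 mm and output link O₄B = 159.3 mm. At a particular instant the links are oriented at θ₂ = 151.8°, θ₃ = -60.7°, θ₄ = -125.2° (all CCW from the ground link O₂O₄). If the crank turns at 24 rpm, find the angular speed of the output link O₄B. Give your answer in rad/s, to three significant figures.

ω₂ = 2.513 rad/s (from 24 rpm).
Differentiating the loop-closure r₂e^{iθ₂}+r₃e^{iθ₃}=r₁+r₄e^{iθ₄} gives r₂ω₂e^{iθ₂}+r₃ω₃e^{iθ₃}=r₄ω₄e^{iθ₄}.
Eliminating the other unknown: ω₄ = r₂ω₂ sin(θ₂−θ₃) / [r₄ sin(θ₄−θ₃)].
Numerator sine = -0.53730; denominator sine = -0.90259.
Result = 0.0547·2.513·(-0.53730) / (0.1593·(-0.90259)) = +0.51374 rad/s; magnitude 0.51374 rad/s.

0.514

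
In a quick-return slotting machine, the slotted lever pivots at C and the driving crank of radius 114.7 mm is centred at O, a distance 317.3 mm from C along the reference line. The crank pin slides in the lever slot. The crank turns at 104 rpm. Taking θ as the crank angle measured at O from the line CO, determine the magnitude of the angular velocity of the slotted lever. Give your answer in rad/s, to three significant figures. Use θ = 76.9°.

1.79

ω = 10.89 rad/s (from 104 rpm).
Crank pin A relative to C: A = (d + r cosθ, r sinθ); lever angle φ = atan2(r sinθ, d + r cosθ).
Differentiating tanφ: φ̇ = rω(d cosθ + r)/(d² + r² + 2dr cosθ).
d² + r² + 2dr cosθ = |CA|² = 0.130333 m²;  d cosθ + r = +0.18662 m.
|ω_lever| = |0.1147·10.89·+0.18662| / 0.130333 = 1.7886 rad/s.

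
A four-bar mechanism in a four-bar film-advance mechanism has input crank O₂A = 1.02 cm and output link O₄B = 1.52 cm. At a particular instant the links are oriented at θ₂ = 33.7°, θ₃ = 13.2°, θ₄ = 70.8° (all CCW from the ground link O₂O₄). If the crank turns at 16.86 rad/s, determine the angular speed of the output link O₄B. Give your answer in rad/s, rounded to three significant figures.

4.69

ω₂ = 16.86 rad/s
Differentiating the loop-closure r₂e^{iθ₂}+r₃e^{iθ₃}=r₁+r₄e^{iθ₄} gives r₂ω₂e^{iθ₂}+r₃ω₃e^{iθ₃}=r₄ω₄e^{iθ₄}.
Eliminating the other unknown: ω₄ = r₂ω₂ sin(θ₂−θ₃) / [r₄ sin(θ₄−θ₃)].
Numerator sine = +0.35021; denominator sine = +0.84433.
Result = 0.0102·16.86·(+0.35021) / (0.0152·(+0.84433)) = +4.6928 rad/s; magnitude 4.6928 rad/s.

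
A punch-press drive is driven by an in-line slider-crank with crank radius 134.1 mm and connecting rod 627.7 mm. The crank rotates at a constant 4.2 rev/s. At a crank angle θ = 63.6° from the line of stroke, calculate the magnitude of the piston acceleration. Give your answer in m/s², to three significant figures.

ω = 2π·4.2 = 26.39 rad/s
x(θ) = r cosθ + √(L² − r² sin²θ); with ω constant, a = ω²·d²x/dθ².
d²x/dθ² = −r cosθ − r²(cos2θ)/√u − r⁴ sin²2θ/(4u^{3/2}),  u = L² − r² sin²θ = 0.37958 m².
Substituting r = 0.1341 m, L = 0.6277 m, θ = 63.6°: d²x/dθ² = -0.042198 m.
a = ω²·d²x/dθ² = (26.39)²·(-0.042198) = -29.387 m/s²;  |a| = 29.387 m/s².

29.4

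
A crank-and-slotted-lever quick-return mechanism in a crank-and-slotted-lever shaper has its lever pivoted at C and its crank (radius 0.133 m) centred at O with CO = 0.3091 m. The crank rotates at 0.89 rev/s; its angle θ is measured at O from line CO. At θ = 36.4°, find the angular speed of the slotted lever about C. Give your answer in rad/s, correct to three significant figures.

1.58

ω = 5.592 rad/s (from 0.89 rev/s).
Crank pin A relative to C: A = (d + r cosθ, r sinθ); lever angle φ = atan2(r sinθ, d + r cosθ).
Differentiating tanφ: φ̇ = rω(d cosθ + r)/(d² + r² + 2dr cosθ).
d² + r² + 2dr cosθ = |CA|² = 0.179411 m²;  d cosθ + r = +0.38179 m.
|ω_lever| = |0.133·5.592·+0.38179| / 0.179411 = 1.5827 rad/s.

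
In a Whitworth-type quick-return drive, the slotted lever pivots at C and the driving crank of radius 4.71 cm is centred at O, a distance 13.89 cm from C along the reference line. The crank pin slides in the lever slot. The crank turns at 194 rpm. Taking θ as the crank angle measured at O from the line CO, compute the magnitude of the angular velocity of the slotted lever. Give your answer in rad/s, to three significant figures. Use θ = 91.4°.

ω = 20.32 rad/s (from 194 rpm).
Crank pin A relative to C: A = (d + r cosθ, r sinθ); lever angle φ = atan2(r sinθ, d + r cosθ).
Differentiating tanφ: φ̇ = rω(d cosθ + r)/(d² + r² + 2dr cosθ).
d² + r² + 2dr cosθ = |CA|² = 0.0211919 m²;  d cosθ + r = +0.043706 m.
|ω_lever| = |0.0471·20.32·+0.043706| / 0.0211919 = 1.9734 rad/s.

1.97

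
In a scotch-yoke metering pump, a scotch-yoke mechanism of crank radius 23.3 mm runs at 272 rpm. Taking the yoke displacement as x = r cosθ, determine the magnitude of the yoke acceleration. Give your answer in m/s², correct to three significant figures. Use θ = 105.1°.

ω = 28.48 rad/s (from 272 rpm).
x = r cosθ ⇒ ẍ = −rω² cosθ (ω constant).
|a| = rω²|cosθ| = 0.0233·(28.48)²·|cos 105.1°| = 4.9245 m/s².

4.92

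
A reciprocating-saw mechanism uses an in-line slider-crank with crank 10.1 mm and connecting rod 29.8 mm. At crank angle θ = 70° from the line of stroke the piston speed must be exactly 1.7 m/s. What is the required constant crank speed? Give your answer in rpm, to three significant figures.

1520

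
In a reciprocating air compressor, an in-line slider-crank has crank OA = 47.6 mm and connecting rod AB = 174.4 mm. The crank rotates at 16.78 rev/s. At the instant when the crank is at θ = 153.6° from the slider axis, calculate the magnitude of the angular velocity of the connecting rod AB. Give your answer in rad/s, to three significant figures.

ω = 105.4 rad/s (converted from 16.78 rev/s).
The rod makes angle φ with the slider axis where L sinφ = r sinθ; differentiating, L cosφ·φ̇ = r ω cosθ.
L cosφ = √(L² − r² sin²θ) = 0.17311 m.
|ω_rod| = r ω |cosθ| / √(L² − r² sin²θ) = 0.0476·105.4·0.89571/0.17311 = 25.967 rad/s.

26.0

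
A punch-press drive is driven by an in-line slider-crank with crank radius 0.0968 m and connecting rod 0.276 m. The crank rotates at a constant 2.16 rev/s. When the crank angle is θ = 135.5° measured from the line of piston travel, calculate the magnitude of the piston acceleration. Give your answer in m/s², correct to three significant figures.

12.4

ω = 2π·2.16 = 13.57 rad/s
x(θ) = r cosθ + √(L² − r² sin²θ); with ω constant, a = ω²·d²x/dθ².
d²x/dθ² = −r cosθ − r²(cos2θ)/√u − r⁴ sin²2θ/(4u^{3/2}),  u = L² − r² sin²θ = 0.0715726 m².
Substituting r = 0.0968 m, L = 0.276 m, θ = 135.5°: d²x/dθ² = +0.067285 m.
a = ω²·d²x/dθ² = (13.57)²·(+0.067285) = +12.393 m/s²;  |a| = 12.393 m/s².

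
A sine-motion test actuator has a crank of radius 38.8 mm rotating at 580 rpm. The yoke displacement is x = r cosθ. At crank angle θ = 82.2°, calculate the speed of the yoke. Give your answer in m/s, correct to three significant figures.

ω = 60.74 rad/s (from 580 rpm).
x = r cosθ ⇒ ẋ = −rω sinθ.
|v| = rω|sinθ| = 0.0388·60.74·|sin 82.2°| = 2.3348 m/s.

2.33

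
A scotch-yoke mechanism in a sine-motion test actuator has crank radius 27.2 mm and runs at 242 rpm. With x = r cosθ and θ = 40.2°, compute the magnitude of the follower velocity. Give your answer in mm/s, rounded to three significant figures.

445

ω = 25.34 rad/s (from 242 rpm).
x = r cosθ ⇒ ẋ = −rω sinθ.
|v| = rω|sinθ| = 0.0272·25.34·|sin 40.2°| = 0.44492 m/s = 444.92 mm/s.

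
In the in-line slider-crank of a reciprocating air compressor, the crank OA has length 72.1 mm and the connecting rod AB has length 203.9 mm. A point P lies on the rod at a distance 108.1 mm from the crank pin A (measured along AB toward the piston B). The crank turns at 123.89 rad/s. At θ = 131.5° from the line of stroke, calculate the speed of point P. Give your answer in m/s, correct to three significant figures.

6.46

ω = 123.9 rad/s.  Crank-pin speed |V_A| = rω = 8.9325 m/s, perpendicular to OA.
Rod angle: sinφ = −(r/L) sinθ ⇒ φ = -15.357°; ω_rod = −rω cosθ/√(L²−r²sin²θ) = +30.103 rad/s.
V_P = V_A + ω_rod × AP, with AP = 0.1081 m along the rod.
Components: V_Px = −rω sinθ − a·ω_rod·sinφ = -5.8282 m/s;  V_Py = rω cosθ + a·ω_rod·cosφ = -2.7809 m/s.
|V_P| = √(V_Px² + V_Py²) = 6.4577 m/s.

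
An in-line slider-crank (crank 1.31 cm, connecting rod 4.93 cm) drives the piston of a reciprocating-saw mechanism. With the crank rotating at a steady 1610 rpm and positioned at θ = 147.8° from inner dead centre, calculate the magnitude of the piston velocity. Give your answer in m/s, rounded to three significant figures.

0.910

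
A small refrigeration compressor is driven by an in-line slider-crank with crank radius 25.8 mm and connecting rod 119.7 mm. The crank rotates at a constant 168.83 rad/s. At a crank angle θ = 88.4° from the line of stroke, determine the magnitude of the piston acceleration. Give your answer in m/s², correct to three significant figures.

ω = 168.8 rad/s
x(θ) = r cosθ + √(L² − r² sin²θ); with ω constant, a = ω²·d²x/dθ².
d²x/dθ² = −r cosθ − r²(cos2θ)/√u − r⁴ sin²2θ/(4u^{3/2}),  u = L² − r² sin²θ = 0.013663 m².
Substituting r = 0.0258 m, L = 0.1197 m, θ = 88.4°: d²x/dθ² = +0.0049652 m.
a = ω²·d²x/dθ² = (168.8)²·(+0.0049652) = +141.53 m/s²;  |a| = 141.53 m/s².

142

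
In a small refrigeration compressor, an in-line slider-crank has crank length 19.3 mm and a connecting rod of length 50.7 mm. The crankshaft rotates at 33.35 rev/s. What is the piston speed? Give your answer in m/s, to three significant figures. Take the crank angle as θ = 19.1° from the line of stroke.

ω = 2π·33.4 = 209.5 rad/s
For an in-line slider-crank, x = r cosθ + √(L² − r² sin²θ), so v = −rω sinθ·[1 + r cosθ/√(L² − r² sin²θ)].
With r = 0.0193 m, L = 0.0507 m, θ = 19.1°: √(L² − r² sin²θ) = 0.050305 m.
v = −0.0193·209.5·0.32722·[1 + 0.0193·0.94495/0.050305] = -1.8031 m/s.
|v| = 1.8031 m/s.

1.80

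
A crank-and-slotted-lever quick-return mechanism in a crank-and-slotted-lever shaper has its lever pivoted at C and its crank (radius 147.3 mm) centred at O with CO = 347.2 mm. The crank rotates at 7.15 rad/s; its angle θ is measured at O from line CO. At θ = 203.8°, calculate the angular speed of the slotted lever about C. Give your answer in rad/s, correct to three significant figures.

3.69

ω = 7.15 rad/s
Crank pin A relative to C: A = (d + r cosθ, r sinθ); lever angle φ = atan2(r sinθ, d + r cosθ).
Differentiating tanφ: φ̇ = rω(d cosθ + r)/(d² + r² + 2dr cosθ).
d² + r² + 2dr cosθ = |CA|² = 0.0486584 m²;  d cosθ + r = -0.17037 m.
|ω_lever| = |0.1473·7.15·-0.17037| / 0.0486584 = 3.6877 rad/s.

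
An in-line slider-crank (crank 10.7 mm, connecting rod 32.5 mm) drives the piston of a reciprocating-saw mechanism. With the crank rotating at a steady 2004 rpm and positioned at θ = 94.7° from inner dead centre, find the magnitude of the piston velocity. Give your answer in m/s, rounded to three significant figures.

2.17

ω = 2π·2004/60 = 209.9 rad/s
For an in-line slider-crank, x = r cosθ + √(L² − r² sin²θ), so v = −rω sinθ·[1 + r cosθ/√(L² − r² sin²θ)].
With r = 0.0107 m, L = 0.0325 m, θ = 94.7°: √(L² − r² sin²θ) = 0.030701 m.
v = −0.0107·209.9·0.99664·[1 + 0.0107·-0.08194/0.030701] = -2.174 m/s.
|v| = 2.174 m/s.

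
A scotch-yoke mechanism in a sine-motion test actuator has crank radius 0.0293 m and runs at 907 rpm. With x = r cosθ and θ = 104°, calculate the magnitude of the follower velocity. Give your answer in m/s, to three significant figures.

2.70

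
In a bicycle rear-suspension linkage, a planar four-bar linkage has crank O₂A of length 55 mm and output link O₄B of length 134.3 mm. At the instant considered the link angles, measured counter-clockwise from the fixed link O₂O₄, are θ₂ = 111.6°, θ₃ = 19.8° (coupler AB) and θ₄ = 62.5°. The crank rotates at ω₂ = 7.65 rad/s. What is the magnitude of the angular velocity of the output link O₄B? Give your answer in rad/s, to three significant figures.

ω₂ = 7.65 rad/s
Differentiating the loop-closure r₂e^{iθ₂}+r₃e^{iθ₃}=r₁+r₄e^{iθ₄} gives r₂ω₂e^{iθ₂}+r₃ω₃e^{iθ₃}=r₄ω₄e^{iθ₄}.
Eliminating the other unknown: ω₄ = r₂ω₂ sin(θ₂−θ₃) / [r₄ sin(θ₄−θ₃)].
Numerator sine = +0.99951; denominator sine = +0.67816.
Result = 0.055·7.65·(+0.99951) / (0.1343·(+0.67816)) = +4.6174 rad/s; magnitude 4.6174 rad/s.

4.62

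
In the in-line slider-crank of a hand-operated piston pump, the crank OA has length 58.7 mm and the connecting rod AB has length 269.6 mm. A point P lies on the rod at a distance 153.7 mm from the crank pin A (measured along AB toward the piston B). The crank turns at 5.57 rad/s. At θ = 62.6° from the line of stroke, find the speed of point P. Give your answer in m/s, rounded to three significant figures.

0.314

ω = 5.57 rad/s.  Crank-pin speed |V_A| = rω = 0.32696 m/s, perpendicular to OA.
Rod angle: sinφ = −(r/L) sinθ ⇒ φ = -11.146°; ω_rod = −rω cosθ/√(L²−r²sin²θ) = -0.56884 rad/s.
V_P = V_A + ω_rod × AP, with AP = 0.1537 m along the rod.
Components: V_Px = −rω sinθ − a·ω_rod·sinφ = -0.30718 m/s;  V_Py = rω cosθ + a·ω_rod·cosφ = +0.064685 m/s.
|V_P| = √(V_Px² + V_Py²) = 0.31392 m/s.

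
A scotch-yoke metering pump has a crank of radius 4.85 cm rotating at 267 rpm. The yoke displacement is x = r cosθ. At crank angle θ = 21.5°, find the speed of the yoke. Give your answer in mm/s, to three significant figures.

497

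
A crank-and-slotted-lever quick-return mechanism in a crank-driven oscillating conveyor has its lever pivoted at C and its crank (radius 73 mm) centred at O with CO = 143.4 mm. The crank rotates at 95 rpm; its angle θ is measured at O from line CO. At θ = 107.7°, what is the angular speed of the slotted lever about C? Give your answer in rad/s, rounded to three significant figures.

ω = 9.948 rad/s (from 95 rpm).
Crank pin A relative to C: A = (d + r cosθ, r sinθ); lever angle φ = atan2(r sinθ, d + r cosθ).
Differentiating tanφ: φ̇ = rω(d cosθ + r)/(d² + r² + 2dr cosθ).
d² + r² + 2dr cosθ = |CA|² = 0.0195272 m²;  d cosθ + r = +0.029402 m.
|ω_lever| = |0.073·9.948·+0.029402| / 0.0195272 = 1.0935 rad/s.

1.09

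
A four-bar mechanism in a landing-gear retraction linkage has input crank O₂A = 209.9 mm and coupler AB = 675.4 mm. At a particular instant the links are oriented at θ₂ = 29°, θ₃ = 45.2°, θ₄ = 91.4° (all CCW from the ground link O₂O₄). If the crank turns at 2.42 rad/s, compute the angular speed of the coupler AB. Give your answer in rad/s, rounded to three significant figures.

ω₂ = 2.42 rad/s
Differentiating the loop-closure r₂e^{iθ₂}+r₃e^{iθ₃}=r₁+r₄e^{iθ₄} gives r₂ω₂e^{iθ₂}+r₃ω₃e^{iθ₃}=r₄ω₄e^{iθ₄}.
Eliminating the other unknown: ω₃ = r₂ω₂ sin(θ₄−θ₂) / [r₃ sin(θ₃−θ₄)].
Numerator sine = +0.88620; denominator sine = -0.72176.
Result = 0.2099·2.42·(+0.88620) / (0.6754·(-0.72176)) = -0.92344 rad/s; magnitude 0.92344 rad/s.

0.923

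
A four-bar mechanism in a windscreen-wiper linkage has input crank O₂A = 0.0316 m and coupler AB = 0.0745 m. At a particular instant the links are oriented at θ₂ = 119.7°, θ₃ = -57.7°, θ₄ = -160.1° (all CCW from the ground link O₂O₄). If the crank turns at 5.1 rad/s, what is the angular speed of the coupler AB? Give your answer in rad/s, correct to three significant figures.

ω₂ = 5.1 rad/s
Differentiating the loop-closure r₂e^{iθ₂}+r₃e^{iθ₃}=r₁+r₄e^{iθ₄} gives r₂ω₂e^{iθ₂}+r₃ω₃e^{iθ₃}=r₄ω₄e^{iθ₄}.
Eliminating the other unknown: ω₃ = r₂ω₂ sin(θ₄−θ₂) / [r₃ sin(θ₃−θ₄)].
Numerator sine = +0.98541; denominator sine = +0.97667.
Result = 0.0316·5.1·(+0.98541) / (0.0745·(+0.97667)) = +2.1826 rad/s; magnitude 2.1826 rad/s.

2.18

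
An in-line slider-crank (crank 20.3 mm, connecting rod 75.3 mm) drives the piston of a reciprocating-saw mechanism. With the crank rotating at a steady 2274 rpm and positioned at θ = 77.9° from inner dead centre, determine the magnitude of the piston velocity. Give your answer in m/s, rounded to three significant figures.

ω = 2π·2274/60 = 238.1 rad/s
For an in-line slider-crank, x = r cosθ + √(L² − r² sin²θ), so v = −rω sinθ·[1 + r cosθ/√(L² − r² sin²θ)].
With r = 0.0203 m, L = 0.0753 m, θ = 77.9°: √(L² − r² sin²θ) = 0.072637 m.
v = −0.0203·238.1·0.97778·[1 + 0.0203·0.20962/0.072637] = -5.0036 m/s.
|v| = 5.0036 m/s.

5.00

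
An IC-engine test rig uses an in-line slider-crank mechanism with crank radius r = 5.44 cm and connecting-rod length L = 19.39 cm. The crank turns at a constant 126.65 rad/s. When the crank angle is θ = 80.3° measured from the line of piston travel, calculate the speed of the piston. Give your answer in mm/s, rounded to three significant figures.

7130

ω = 126.7 rad/s
For an in-line slider-crank, x = r cosθ + √(L² − r² sin²θ), so v = −rω sinθ·[1 + r cosθ/√(L² − r² sin²θ)].
With r = 0.0544 m, L = 0.1939 m, θ = 80.3°: √(L² − r² sin²θ) = 0.18634 m.
v = −0.0544·126.7·0.98570·[1 + 0.0544·0.16849/0.18634] = -7.1253 m/s.
|v| = 7.1253 m/s = 7125.3 mm/s.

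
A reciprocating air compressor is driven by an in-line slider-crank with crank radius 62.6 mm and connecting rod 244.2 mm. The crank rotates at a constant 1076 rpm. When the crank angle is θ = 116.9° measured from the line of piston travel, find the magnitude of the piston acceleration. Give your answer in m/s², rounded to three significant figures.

481

ω = 2π·1076/60 = 112.7 rad/s
x(θ) = r cosθ + √(L² − r² sin²θ); with ω constant, a = ω²·d²x/dθ².
d²x/dθ² = −r cosθ − r²(cos2θ)/√u − r⁴ sin²2θ/(4u^{3/2}),  u = L² − r² sin²θ = 0.056517 m².
Substituting r = 0.0626 m, L = 0.2442 m, θ = 116.9°: d²x/dθ² = +0.037872 m.
a = ω²·d²x/dθ² = (112.7)²·(+0.037872) = +480.84 m/s²;  |a| = 480.84 m/s².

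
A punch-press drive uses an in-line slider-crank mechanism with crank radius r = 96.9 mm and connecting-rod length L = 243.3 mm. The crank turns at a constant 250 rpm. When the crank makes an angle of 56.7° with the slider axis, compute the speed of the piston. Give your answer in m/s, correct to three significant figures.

2.61

ω = 2π·250/60 = 26.18 rad/s
For an in-line slider-crank, x = r cosθ + √(L² − r² sin²θ), so v = −rω sinθ·[1 + r cosθ/√(L² − r² sin²θ)].
With r = 0.0969 m, L = 0.2433 m, θ = 56.7°: √(L² − r² sin²θ) = 0.22942 m.
v = −0.0969·26.18·0.83581·[1 + 0.0969·0.54902/0.22942] = -2.612 m/s.
|v| = 2.612 m/s.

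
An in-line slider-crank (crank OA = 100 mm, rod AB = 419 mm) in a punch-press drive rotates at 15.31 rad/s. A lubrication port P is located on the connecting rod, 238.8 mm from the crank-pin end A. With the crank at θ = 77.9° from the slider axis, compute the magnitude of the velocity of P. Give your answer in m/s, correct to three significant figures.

ω = 15.31 rad/s.  Crank-pin speed |V_A| = rω = 1.531 m/s, perpendicular to OA.
Rod angle: sinφ = −(r/L) sinθ ⇒ φ = -13.495°; ω_rod = −rω cosθ/√(L²−r²sin²θ) = -0.78768 rad/s.
V_P = V_A + ω_rod × AP, with AP = 0.2388 m along the rod.
Components: V_Px = −rω sinθ − a·ω_rod·sinφ = -1.5409 m/s;  V_Py = rω cosθ + a·ω_rod·cosφ = +0.13802 m/s.
|V_P| = √(V_Px² + V_Py²) = 1.5471 m/s.

1.55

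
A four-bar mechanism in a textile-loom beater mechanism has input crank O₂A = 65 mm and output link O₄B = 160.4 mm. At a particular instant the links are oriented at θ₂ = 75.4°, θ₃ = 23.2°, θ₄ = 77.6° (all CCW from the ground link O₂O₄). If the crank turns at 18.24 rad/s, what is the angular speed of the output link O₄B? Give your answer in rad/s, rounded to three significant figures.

7.18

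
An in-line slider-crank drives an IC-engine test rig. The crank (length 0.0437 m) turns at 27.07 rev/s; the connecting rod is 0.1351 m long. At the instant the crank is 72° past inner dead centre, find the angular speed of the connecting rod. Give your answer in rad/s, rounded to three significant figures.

17.9

ω = 170.1 rad/s (converted from 27.07 rev/s).
The rod makes angle φ with the slider axis where L sinφ = r sinθ; differentiating, L cosφ·φ̇ = r ω cosθ.
L cosφ = √(L² − r² sin²θ) = 0.12855 m.
|ω_rod| = r ω |cosθ| / √(L² − r² sin²θ) = 0.0437·170.1·0.30902/0.12855 = 17.868 rad/s.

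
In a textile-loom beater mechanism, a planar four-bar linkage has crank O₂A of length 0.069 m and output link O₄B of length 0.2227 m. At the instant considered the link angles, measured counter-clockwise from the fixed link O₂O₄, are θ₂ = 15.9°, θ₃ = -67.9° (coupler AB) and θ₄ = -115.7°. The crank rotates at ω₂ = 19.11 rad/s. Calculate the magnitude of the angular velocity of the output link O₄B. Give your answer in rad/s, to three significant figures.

ω₂ = 19.11 rad/s
Differentiating the loop-closure r₂e^{iθ₂}+r₃e^{iθ₃}=r₁+r₄e^{iθ₄} gives r₂ω₂e^{iθ₂}+r₃ω₃e^{iθ₃}=r₄ω₄e^{iθ₄}.
Eliminating the other unknown: ω₄ = r₂ω₂ sin(θ₂−θ₃) / [r₄ sin(θ₄−θ₃)].
Numerator sine = +0.99415; denominator sine = -0.74080.
Result = 0.069·19.11·(+0.99415) / (0.2227·(-0.74080)) = -7.9458 rad/s; magnitude 7.9458 rad/s.

7.95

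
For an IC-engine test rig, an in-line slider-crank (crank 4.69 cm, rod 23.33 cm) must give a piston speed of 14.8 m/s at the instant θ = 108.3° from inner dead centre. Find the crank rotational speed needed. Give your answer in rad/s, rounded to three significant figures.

For an in-line slider-crank, |v_piston| = rω|sinθ|·[1 + r cosθ/√(L² − r² sin²θ)].
With r = 0.0469 m, L = 0.2333 m, θ = 108.3°: the bracketed kinematic factor |dx/dθ| = 0.041665 m.
ω = v/|dx/dθ| = 14.8/0.041665 = 355.22 rad/s.

355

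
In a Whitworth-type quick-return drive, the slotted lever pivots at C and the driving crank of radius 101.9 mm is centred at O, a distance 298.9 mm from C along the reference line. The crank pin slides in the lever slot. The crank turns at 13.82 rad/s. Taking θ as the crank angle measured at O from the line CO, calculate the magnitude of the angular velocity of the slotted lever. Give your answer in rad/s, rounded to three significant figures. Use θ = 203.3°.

ω = 13.82 rad/s
Crank pin A relative to C: A = (d + r cosθ, r sinθ); lever angle φ = atan2(r sinθ, d + r cosθ).
Differentiating tanφ: φ̇ = rω(d cosθ + r)/(d² + r² + 2dr cosθ).
d² + r² + 2dr cosθ = |CA|² = 0.0437769 m²;  d cosθ + r = -0.17262 m.
|ω_lever| = |0.1019·13.82·-0.17262| / 0.0437769 = 5.5531 rad/s.

5.55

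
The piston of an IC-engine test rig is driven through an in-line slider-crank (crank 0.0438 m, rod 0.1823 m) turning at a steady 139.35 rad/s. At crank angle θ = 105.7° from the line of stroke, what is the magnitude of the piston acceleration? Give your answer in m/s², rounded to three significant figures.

409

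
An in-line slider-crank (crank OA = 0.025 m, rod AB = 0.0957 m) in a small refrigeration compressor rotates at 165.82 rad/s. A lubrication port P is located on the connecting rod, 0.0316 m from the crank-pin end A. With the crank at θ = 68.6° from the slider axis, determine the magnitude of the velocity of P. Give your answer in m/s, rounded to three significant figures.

ω = 165.8 rad/s.  Crank-pin speed |V_A| = rω = 4.1455 m/s, perpendicular to OA.
Rod angle: sinφ = −(r/L) sinθ ⇒ φ = -14.077°; ω_rod = −rω cosθ/√(L²−r²sin²θ) = -16.295 rad/s.
V_P = V_A + ω_rod × AP, with AP = 0.0316 m along the rod.
Components: V_Px = −rω sinθ − a·ω_rod·sinφ = -3.9849 m/s;  V_Py = rω cosθ + a·ω_rod·cosφ = +1.0131 m/s.
|V_P| = √(V_Px² + V_Py²) = 4.1117 m/s.

4.11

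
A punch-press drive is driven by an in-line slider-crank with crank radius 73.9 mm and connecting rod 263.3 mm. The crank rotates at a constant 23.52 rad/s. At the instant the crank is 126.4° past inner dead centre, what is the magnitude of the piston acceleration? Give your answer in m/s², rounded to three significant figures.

ω = 23.52 rad/s
x(θ) = r cosθ + √(L² − r² sin²θ); with ω constant, a = ω²·d²x/dθ².
d²x/dθ² = −r cosθ − r²(cos2θ)/√u − r⁴ sin²2θ/(4u^{3/2}),  u = L² − r² sin²θ = 0.0657888 m².
Substituting r = 0.0739 m, L = 0.2633 m, θ = 126.4°: d²x/dθ² = +0.049747 m.
a = ω²·d²x/dθ² = (23.52)²·(+0.049747) = +27.519 m/s²;  |a| = 27.519 m/s².

27.5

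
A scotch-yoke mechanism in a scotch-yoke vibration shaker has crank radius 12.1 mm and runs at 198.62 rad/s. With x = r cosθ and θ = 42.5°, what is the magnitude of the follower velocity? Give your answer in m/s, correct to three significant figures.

1.62

ω = 198.6 rad/s
x = r cosθ ⇒ ẋ = −rω sinθ.
|v| = rω|sinθ| = 0.0121·198.6·|sin 42.5°| = 1.6236 m/s.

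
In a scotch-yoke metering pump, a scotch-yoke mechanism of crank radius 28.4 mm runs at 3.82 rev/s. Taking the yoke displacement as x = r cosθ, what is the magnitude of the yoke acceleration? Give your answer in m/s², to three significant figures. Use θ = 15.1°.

ω = 24 rad/s (from 3.82 rev/s).
x = r cosθ ⇒ ẍ = −rω² cosθ (ω constant).
|a| = rω²|cosθ| = 0.0284·(24)²·|cos 15.1°| = 15.796 m/s².

15.8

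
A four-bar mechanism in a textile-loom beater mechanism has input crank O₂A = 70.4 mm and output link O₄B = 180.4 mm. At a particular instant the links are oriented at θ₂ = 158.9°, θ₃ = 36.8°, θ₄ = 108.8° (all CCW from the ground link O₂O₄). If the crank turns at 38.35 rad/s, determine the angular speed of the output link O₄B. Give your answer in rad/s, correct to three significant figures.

13.3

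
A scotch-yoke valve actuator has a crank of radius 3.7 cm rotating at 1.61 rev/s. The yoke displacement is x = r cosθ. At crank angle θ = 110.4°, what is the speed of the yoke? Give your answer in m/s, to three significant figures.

0.351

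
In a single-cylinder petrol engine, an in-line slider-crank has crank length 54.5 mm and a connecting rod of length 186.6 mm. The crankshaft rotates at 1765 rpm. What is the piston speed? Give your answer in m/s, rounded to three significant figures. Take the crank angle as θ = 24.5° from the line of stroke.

ω = 2π·1765/60 = 184.8 rad/s
For an in-line slider-crank, x = r cosθ + √(L² − r² sin²θ), so v = −rω sinθ·[1 + r cosθ/√(L² − r² sin²θ)].
With r = 0.0545 m, L = 0.1866 m, θ = 24.5°: √(L² − r² sin²θ) = 0.18523 m.
v = −0.0545·184.8·0.41469·[1 + 0.0545·0.90996/0.18523] = -5.2958 m/s.
|v| = 5.2958 m/s.

5.30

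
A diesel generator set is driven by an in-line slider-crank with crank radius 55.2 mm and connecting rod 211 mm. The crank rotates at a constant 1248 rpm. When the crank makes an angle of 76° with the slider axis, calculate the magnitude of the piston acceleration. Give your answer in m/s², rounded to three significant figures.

3.96

ω = 2π·1248/60 = 130.7 rad/s
x(θ) = r cosθ + √(L² − r² sin²θ); with ω constant, a = ω²·d²x/dθ².
d²x/dθ² = −r cosθ − r²(cos2θ)/√u − r⁴ sin²2θ/(4u^{3/2}),  u = L² − r² sin²θ = 0.0416523 m².
Substituting r = 0.0552 m, L = 0.211 m, θ = 76°: d²x/dθ² = -0.0002319 m.
a = ω²·d²x/dθ² = (130.7)²·(-0.0002319) = -3.9608 m/s²;  |a| = 3.9608 m/s².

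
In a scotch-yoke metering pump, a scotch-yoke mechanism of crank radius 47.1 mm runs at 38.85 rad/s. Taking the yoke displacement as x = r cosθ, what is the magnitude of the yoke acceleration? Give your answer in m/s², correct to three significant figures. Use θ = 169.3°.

ω = 38.85 rad/s
x = r cosθ ⇒ ẍ = −rω² cosθ (ω constant).
|a| = rω²|cosθ| = 0.0471·(38.85)²·|cos 169.3°| = 69.853 m/s².

69.9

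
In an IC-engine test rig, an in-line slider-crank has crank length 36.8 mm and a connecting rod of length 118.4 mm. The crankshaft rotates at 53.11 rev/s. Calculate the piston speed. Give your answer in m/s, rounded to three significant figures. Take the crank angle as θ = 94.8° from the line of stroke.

ω = 2π·53.1 = 333.7 rad/s
For an in-line slider-crank, x = r cosθ + √(L² − r² sin²θ), so v = −rω sinθ·[1 + r cosθ/√(L² − r² sin²θ)].
With r = 0.0368 m, L = 0.1184 m, θ = 94.8°: √(L² − r² sin²θ) = 0.11258 m.
v = −0.0368·333.7·0.99649·[1 + 0.0368·-0.08368/0.11258] = -11.902 m/s.
|v| = 11.902 m/s.

11.9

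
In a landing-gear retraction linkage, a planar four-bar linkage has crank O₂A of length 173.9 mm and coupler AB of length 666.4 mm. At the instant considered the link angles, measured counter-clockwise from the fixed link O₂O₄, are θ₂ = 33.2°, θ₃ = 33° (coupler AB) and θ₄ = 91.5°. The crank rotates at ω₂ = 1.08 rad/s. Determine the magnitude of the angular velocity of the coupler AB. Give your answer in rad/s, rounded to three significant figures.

ω₂ = 1.08 rad/s
Differentiating the loop-closure r₂e^{iθ₂}+r₃e^{iθ₃}=r₁+r₄e^{iθ₄} gives r₂ω₂e^{iθ₂}+r₃ω₃e^{iθ₃}=r₄ω₄e^{iθ₄}.
Eliminating the other unknown: ω₃ = r₂ω₂ sin(θ₄−θ₂) / [r₃ sin(θ₃−θ₄)].
Numerator sine = +0.85081; denominator sine = -0.85264.
Result = 0.1739·1.08·(+0.85081) / (0.6664·(-0.85264)) = -0.28123 rad/s; magnitude 0.28123 rad/s.

0.281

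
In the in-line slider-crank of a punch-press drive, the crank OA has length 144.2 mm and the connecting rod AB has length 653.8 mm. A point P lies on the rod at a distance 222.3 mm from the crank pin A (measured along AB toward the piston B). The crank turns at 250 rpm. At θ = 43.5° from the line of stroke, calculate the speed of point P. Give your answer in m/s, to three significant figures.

ω = 26.18 rad/s.  Crank-pin speed |V_A| = rω = 3.7751 m/s, perpendicular to OA.
Rod angle: sinφ = −(r/L) sinθ ⇒ φ = -8.732°; ω_rod = −rω cosθ/√(L²−r²sin²θ) = -4.2376 rad/s.
V_P = V_A + ω_rod × AP, with AP = 0.2223 m along the rod.
Components: V_Px = −rω sinθ − a·ω_rod·sinφ = -2.7417 m/s;  V_Py = rω cosθ + a·ω_rod·cosφ = +1.8073 m/s.
|V_P| = √(V_Px² + V_Py²) = 3.2838 m/s.

3.28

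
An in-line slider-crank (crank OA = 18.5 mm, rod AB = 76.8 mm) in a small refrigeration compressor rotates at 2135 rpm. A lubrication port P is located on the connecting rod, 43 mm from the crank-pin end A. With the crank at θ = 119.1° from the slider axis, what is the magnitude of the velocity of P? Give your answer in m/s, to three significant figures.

3.49

ω = 223.6 rad/s.  Crank-pin speed |V_A| = rω = 4.1362 m/s, perpendicular to OA.
Rod angle: sinφ = −(r/L) sinθ ⇒ φ = -12.150°; ω_rod = −rω cosθ/√(L²−r²sin²θ) = +26.792 rad/s.
V_P = V_A + ω_rod × AP, with AP = 0.043 m along the rod.
Components: V_Px = −rω sinθ − a·ω_rod·sinφ = -3.3716 m/s;  V_Py = rω cosθ + a·ω_rod·cosφ = -0.8853 m/s.
|V_P| = √(V_Px² + V_Py²) = 3.4859 m/s.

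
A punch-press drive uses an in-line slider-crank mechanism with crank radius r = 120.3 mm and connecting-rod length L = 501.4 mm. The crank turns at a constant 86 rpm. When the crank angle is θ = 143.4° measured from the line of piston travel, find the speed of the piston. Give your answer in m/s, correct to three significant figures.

ω = 2π·86/60 = 9.006 rad/s
For an in-line slider-crank, x = r cosθ + √(L² − r² sin²θ), so v = −rω sinθ·[1 + r cosθ/√(L² − r² sin²θ)].
With r = 0.1203 m, L = 0.5014 m, θ = 143.4°: √(L² − r² sin²θ) = 0.49624 m.
v = −0.1203·9.006·0.59622·[1 + 0.1203·-0.80282/0.49624] = -0.52024 m/s.
|v| = 0.52024 m/s.

0.520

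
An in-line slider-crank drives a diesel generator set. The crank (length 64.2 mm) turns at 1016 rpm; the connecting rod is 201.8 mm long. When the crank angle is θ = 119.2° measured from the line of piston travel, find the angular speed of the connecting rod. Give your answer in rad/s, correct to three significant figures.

ω = 106.4 rad/s (converted from 1016 rpm).
The rod makes angle φ with the slider axis where L sinφ = r sinθ; differentiating, L cosφ·φ̇ = r ω cosθ.
L cosφ = √(L² − r² sin²θ) = 0.19386 m.
|ω_rod| = r ω |cosθ| / √(L² − r² sin²θ) = 0.0642·106.4·0.48786/0.19386 = 17.189 rad/s.

17.2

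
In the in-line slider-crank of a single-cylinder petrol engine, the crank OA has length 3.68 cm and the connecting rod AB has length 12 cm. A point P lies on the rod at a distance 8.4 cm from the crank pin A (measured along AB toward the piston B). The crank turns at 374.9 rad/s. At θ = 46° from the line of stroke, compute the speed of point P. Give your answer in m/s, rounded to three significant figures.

11.8

ω = 374.9 rad/s.  Crank-pin speed |V_A| = rω = 13.796 m/s, perpendicular to OA.
Rod angle: sinφ = −(r/L) sinθ ⇒ φ = -12.744°; ω_rod = −rω cosθ/√(L²−r²sin²θ) = -81.882 rad/s.
V_P = V_A + ω_rod × AP, with AP = 0.084 m along the rod.
Components: V_Px = −rω sinθ − a·ω_rod·sinφ = -11.442 m/s;  V_Py = rω cosθ + a·ω_rod·cosφ = +2.8751 m/s.
|V_P| = √(V_Px² + V_Py²) = 11.797 m/s.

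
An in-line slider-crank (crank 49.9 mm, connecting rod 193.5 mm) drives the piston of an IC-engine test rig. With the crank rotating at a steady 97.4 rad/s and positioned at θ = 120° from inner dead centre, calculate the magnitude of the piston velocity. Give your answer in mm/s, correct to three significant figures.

ω = 97.4 rad/s
For an in-line slider-crank, x = r cosθ + √(L² − r² sin²θ), so v = −rω sinθ·[1 + r cosθ/√(L² − r² sin²θ)].
With r = 0.0499 m, L = 0.1935 m, θ = 120°: √(L² − r² sin²θ) = 0.18861 m.
v = −0.0499·97.4·0.86603·[1 + 0.0499·-0.50000/0.18861] = -3.6523 m/s.
|v| = 3.6523 m/s = 3652.3 mm/s.

3650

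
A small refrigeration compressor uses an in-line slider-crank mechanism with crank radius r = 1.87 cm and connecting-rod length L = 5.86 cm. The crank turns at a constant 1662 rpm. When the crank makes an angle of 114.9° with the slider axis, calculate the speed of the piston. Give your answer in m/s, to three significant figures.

2.54

ω = 2π·1662/60 = 174 rad/s
For an in-line slider-crank, x = r cosθ + √(L² − r² sin²θ), so v = −rω sinθ·[1 + r cosθ/√(L² − r² sin²θ)].
With r = 0.0187 m, L = 0.0586 m, θ = 114.9°: √(L² − r² sin²θ) = 0.056092 m.
v = −0.0187·174·0.90704·[1 + 0.0187·-0.42104/0.056092] = -2.5377 m/s.
|v| = 2.5377 m/s.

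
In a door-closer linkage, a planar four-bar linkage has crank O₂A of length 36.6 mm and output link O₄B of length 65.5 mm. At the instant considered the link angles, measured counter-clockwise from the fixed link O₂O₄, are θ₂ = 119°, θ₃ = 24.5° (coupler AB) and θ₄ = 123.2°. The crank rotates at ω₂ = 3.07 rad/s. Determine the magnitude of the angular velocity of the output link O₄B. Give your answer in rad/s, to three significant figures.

ω₂ = 3.07 rad/s
Differentiating the loop-closure r₂e^{iθ₂}+r₃e^{iθ₃}=r₁+r₄e^{iθ₄} gives r₂ω₂e^{iθ₂}+r₃ω₃e^{iθ₃}=r₄ω₄e^{iθ₄}.
Eliminating the other unknown: ω₄ = r₂ω₂ sin(θ₂−θ₃) / [r₄ sin(θ₄−θ₃)].
Numerator sine = +0.99692; denominator sine = +0.98849.
Result = 0.0366·3.07·(+0.99692) / (0.0655·(+0.98849)) = +1.7301 rad/s; magnitude 1.7301 rad/s.

1.73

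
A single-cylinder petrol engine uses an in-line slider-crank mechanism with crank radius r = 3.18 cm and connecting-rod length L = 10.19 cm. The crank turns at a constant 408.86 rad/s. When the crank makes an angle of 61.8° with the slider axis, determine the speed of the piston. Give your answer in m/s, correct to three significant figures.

ω = 408.9 rad/s
For an in-line slider-crank, x = r cosθ + √(L² − r² sin²θ), so v = −rω sinθ·[1 + r cosθ/√(L² − r² sin²θ)].
With r = 0.0318 m, L = 0.1019 m, θ = 61.8°: √(L² − r² sin²θ) = 0.09797 m.
v = −0.0318·408.9·0.88130·[1 + 0.0318·0.47255/0.09797] = -13.216 m/s.
|v| = 13.216 m/s.

13.2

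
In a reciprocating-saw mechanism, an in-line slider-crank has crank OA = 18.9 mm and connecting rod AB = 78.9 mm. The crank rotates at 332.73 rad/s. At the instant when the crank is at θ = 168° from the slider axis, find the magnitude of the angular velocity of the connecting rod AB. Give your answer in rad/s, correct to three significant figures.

ω = 332.7 rad/s
The rod makes angle φ with the slider axis where L sinφ = r sinθ; differentiating, L cosφ·φ̇ = r ω cosθ.
L cosφ = √(L² − r² sin²θ) = 0.078802 m.
|ω_rod| = r ω |cosθ| / √(L² − r² sin²θ) = 0.0189·332.7·0.97815/0.078802 = 78.059 rad/s.

78.1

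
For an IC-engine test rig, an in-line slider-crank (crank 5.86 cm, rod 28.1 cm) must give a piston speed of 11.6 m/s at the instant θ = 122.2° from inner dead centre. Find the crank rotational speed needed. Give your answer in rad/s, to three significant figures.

264

For an in-line slider-crank, |v_piston| = rω|sinθ|·[1 + r cosθ/√(L² − r² sin²θ)].
With r = 0.0586 m, L = 0.281 m, θ = 122.2°: the bracketed kinematic factor |dx/dθ| = 0.043989 m.
ω = v/|dx/dθ| = 11.6/0.043989 = 263.7 rad/s.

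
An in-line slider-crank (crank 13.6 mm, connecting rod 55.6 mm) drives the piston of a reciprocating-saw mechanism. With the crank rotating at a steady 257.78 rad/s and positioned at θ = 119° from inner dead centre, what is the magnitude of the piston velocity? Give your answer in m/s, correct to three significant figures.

ω = 257.8 rad/s
For an in-line slider-crank, x = r cosθ + √(L² − r² sin²θ), so v = −rω sinθ·[1 + r cosθ/√(L² − r² sin²θ)].
With r = 0.0136 m, L = 0.0556 m, θ = 119°: √(L² − r² sin²θ) = 0.054313 m.
v = −0.0136·257.8·0.87462·[1 + 0.0136·-0.48481/0.054313] = -2.694 m/s.
|v| = 2.694 m/s.

2.69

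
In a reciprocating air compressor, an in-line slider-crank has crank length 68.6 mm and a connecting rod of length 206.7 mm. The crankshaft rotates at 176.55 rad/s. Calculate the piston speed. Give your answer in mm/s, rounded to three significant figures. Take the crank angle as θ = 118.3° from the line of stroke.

8910

ω = 176.6 rad/s
For an in-line slider-crank, x = r cosθ + √(L² − r² sin²θ), so v = −rω sinθ·[1 + r cosθ/√(L² − r² sin²θ)].
With r = 0.0686 m, L = 0.2067 m, θ = 118.3°: √(L² − r² sin²θ) = 0.19768 m.
v = −0.0686·176.6·0.88048·[1 + 0.0686·-0.47409/0.19768] = -8.9093 m/s.
|v| = 8.9093 m/s = 8909.3 mm/s.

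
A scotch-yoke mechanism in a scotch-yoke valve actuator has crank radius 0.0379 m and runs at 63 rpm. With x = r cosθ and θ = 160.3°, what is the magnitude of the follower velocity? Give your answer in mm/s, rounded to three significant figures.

84.3

ω = 6.597 rad/s (from 63 rpm).
x = r cosθ ⇒ ẋ = −rω sinθ.
|v| = rω|sinθ| = 0.0379·6.597·|sin 160.3°| = 0.084287 m/s = 84.287 mm/s.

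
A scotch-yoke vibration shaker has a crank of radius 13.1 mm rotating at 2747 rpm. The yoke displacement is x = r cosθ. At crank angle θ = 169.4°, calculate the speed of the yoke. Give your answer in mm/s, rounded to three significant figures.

ω = 287.7 rad/s (from 2747 rpm).
x = r cosθ ⇒ ẋ = −rω sinθ.
|v| = rω|sinθ| = 0.0131·287.7·|sin 169.4°| = 0.6932 m/s = 693.2 mm/s.

693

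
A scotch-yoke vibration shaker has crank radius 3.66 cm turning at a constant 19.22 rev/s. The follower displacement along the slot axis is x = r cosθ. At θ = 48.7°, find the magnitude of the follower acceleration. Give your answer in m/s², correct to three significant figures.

352

ω = 120.8 rad/s (from 19.22 rev/s).
x = r cosθ ⇒ ẍ = −rω² cosθ (ω constant).
|a| = rω²|cosθ| = 0.0366·(120.8)²·|cos 48.7°| = 352.28 m/s².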